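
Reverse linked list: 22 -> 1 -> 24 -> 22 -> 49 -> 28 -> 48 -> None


Step 1: curr=22, set curr.next=prev(None) | reversed so far: 22
Step 2: curr=1, set curr.next=prev(22) | reversed so far: 1 -> 22
Step 3: curr=24, set curr.next=prev(1) | reversed so far: 24 -> 1 -> 22
Step 4: curr=22, set curr.next=prev(24) | reversed so far: 22 -> 24 -> 1 -> 22
Step 5: curr=49, set curr.next=prev(22) | reversed so far: 49 -> 22 -> 24 -> 1 -> 22
Step 6: curr=28, set curr.next=prev(49) | reversed so far: 28 -> 49 -> 22 -> 24 -> 1 -> 22
Step 7: curr=48, set curr.next=prev(28) | reversed so far: 48 -> 28 -> 49 -> 22 -> 24 -> 1 -> 22

48 -> 28 -> 49 -> 22 -> 24 -> 1 -> 22 -> None


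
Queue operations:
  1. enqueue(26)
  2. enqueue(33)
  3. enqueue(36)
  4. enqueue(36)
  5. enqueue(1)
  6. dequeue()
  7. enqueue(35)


enqueue(26) -> [26]
enqueue(33) -> [26, 33]
enqueue(36) -> [26, 33, 36]
enqueue(36) -> [26, 33, 36, 36]
enqueue(1) -> [26, 33, 36, 36, 1]
dequeue()->26, [33, 36, 36, 1]
enqueue(35) -> [33, 36, 36, 1, 35]

Final queue: [33, 36, 36, 1, 35]


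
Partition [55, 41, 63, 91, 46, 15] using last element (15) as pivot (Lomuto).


Pivot: 15
Place pivot at 0: [15, 41, 63, 91, 46, 55]

Partitioned: [15, 41, 63, 91, 46, 55]


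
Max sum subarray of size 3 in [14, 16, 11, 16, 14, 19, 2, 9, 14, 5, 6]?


[0:3]: 41
[1:4]: 43
[2:5]: 41
[3:6]: 49
[4:7]: 35
[5:8]: 30
[6:9]: 25
[7:10]: 28
[8:11]: 25

Max: 49 at [3:6]


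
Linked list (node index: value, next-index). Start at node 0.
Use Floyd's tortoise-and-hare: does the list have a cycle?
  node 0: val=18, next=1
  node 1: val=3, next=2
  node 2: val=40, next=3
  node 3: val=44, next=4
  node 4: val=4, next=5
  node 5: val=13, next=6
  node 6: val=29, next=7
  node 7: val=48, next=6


Floyd's tortoise (slow, +1) and hare (fast, +2):
  init: slow=0, fast=0
  step 1: slow=1, fast=2
  step 2: slow=2, fast=4
  step 3: slow=3, fast=6
  step 4: slow=4, fast=6
  step 5: slow=5, fast=6
  step 6: slow=6, fast=6
  slow == fast at node 6: cycle detected

Cycle: yes


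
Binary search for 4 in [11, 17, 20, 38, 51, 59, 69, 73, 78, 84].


Step 1: lo=0, hi=9, mid=4, val=51
Step 2: lo=0, hi=3, mid=1, val=17
Step 3: lo=0, hi=0, mid=0, val=11

Not found


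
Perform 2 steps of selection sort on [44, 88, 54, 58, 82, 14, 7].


Initial: [44, 88, 54, 58, 82, 14, 7]
Step 1: min=7 at 6
  Swap: [7, 88, 54, 58, 82, 14, 44]
Step 2: min=14 at 5
  Swap: [7, 14, 54, 58, 82, 88, 44]

After 2 steps: [7, 14, 54, 58, 82, 88, 44]


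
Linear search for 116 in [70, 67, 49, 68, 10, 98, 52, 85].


i=0: 70!=116
i=1: 67!=116
i=2: 49!=116
i=3: 68!=116
i=4: 10!=116
i=5: 98!=116
i=6: 52!=116
i=7: 85!=116

Not found, 8 comps


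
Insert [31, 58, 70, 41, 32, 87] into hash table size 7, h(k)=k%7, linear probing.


Insert 31: h=3 -> slot 3
Insert 58: h=2 -> slot 2
Insert 70: h=0 -> slot 0
Insert 41: h=6 -> slot 6
Insert 32: h=4 -> slot 4
Insert 87: h=3, 2 probes -> slot 5

Table: [70, None, 58, 31, 32, 87, 41]


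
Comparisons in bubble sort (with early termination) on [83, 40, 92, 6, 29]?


Algorithm: bubble sort (with early termination)
Input: [83, 40, 92, 6, 29]
Sorted: [6, 29, 40, 83, 92]

10


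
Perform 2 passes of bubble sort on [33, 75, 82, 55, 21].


Initial: [33, 75, 82, 55, 21]
Pass 1: [33, 75, 55, 21, 82] (2 swaps)
Pass 2: [33, 55, 21, 75, 82] (2 swaps)

After 2 passes: [33, 55, 21, 75, 82]


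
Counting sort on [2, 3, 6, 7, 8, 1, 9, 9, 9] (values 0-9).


Input: [2, 3, 6, 7, 8, 1, 9, 9, 9]
Counts: [0, 1, 1, 1, 0, 0, 1, 1, 1, 3]

Sorted: [1, 2, 3, 6, 7, 8, 9, 9, 9]


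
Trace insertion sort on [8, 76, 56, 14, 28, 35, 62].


Initial: [8, 76, 56, 14, 28, 35, 62]
Insert 76: [8, 76, 56, 14, 28, 35, 62]
Insert 56: [8, 56, 76, 14, 28, 35, 62]
Insert 14: [8, 14, 56, 76, 28, 35, 62]
Insert 28: [8, 14, 28, 56, 76, 35, 62]
Insert 35: [8, 14, 28, 35, 56, 76, 62]
Insert 62: [8, 14, 28, 35, 56, 62, 76]

Sorted: [8, 14, 28, 35, 56, 62, 76]


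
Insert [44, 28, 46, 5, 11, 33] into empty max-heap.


Insert 44: [44]
Insert 28: [44, 28]
Insert 46: [46, 28, 44]
Insert 5: [46, 28, 44, 5]
Insert 11: [46, 28, 44, 5, 11]
Insert 33: [46, 28, 44, 5, 11, 33]

Final heap: [46, 28, 44, 5, 11, 33]


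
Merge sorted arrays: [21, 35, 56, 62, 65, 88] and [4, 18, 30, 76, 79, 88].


Take 4 from B
Take 18 from B
Take 21 from A
Take 30 from B
Take 35 from A
Take 56 from A
Take 62 from A
Take 65 from A
Take 76 from B
Take 79 from B
Take 88 from A

Merged: [4, 18, 21, 30, 35, 56, 62, 65, 76, 79, 88, 88]


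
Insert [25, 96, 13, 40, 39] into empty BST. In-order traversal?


Insert 25: root
Insert 96: R from 25
Insert 13: L from 25
Insert 40: R from 25 -> L from 96
Insert 39: R from 25 -> L from 96 -> L from 40

In-order: [13, 25, 39, 40, 96]


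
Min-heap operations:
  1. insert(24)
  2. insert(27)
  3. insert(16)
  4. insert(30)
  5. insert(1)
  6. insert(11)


insert(24) -> [24]
insert(27) -> [24, 27]
insert(16) -> [16, 27, 24]
insert(30) -> [16, 27, 24, 30]
insert(1) -> [1, 16, 24, 30, 27]
insert(11) -> [1, 16, 11, 30, 27, 24]

Final heap: [1, 16, 11, 30, 27, 24]


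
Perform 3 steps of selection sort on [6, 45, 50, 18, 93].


Initial: [6, 45, 50, 18, 93]
Step 1: min=6 at 0
  Swap: [6, 45, 50, 18, 93]
Step 2: min=18 at 3
  Swap: [6, 18, 50, 45, 93]
Step 3: min=45 at 3
  Swap: [6, 18, 45, 50, 93]

After 3 steps: [6, 18, 45, 50, 93]


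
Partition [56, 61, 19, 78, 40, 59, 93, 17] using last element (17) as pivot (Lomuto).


Pivot: 17
Place pivot at 0: [17, 61, 19, 78, 40, 59, 93, 56]

Partitioned: [17, 61, 19, 78, 40, 59, 93, 56]


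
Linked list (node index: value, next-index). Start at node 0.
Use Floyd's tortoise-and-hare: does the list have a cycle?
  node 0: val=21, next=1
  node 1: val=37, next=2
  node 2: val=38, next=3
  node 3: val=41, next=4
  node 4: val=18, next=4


Floyd's tortoise (slow, +1) and hare (fast, +2):
  init: slow=0, fast=0
  step 1: slow=1, fast=2
  step 2: slow=2, fast=4
  step 3: slow=3, fast=4
  step 4: slow=4, fast=4
  slow == fast at node 4: cycle detected

Cycle: yes


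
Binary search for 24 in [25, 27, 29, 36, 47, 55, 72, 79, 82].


Step 1: lo=0, hi=8, mid=4, val=47
Step 2: lo=0, hi=3, mid=1, val=27
Step 3: lo=0, hi=0, mid=0, val=25

Not found


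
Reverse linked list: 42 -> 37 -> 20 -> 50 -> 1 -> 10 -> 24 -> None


Step 1: curr=42, set curr.next=prev(None) | reversed so far: 42
Step 2: curr=37, set curr.next=prev(42) | reversed so far: 37 -> 42
Step 3: curr=20, set curr.next=prev(37) | reversed so far: 20 -> 37 -> 42
Step 4: curr=50, set curr.next=prev(20) | reversed so far: 50 -> 20 -> 37 -> 42
Step 5: curr=1, set curr.next=prev(50) | reversed so far: 1 -> 50 -> 20 -> 37 -> 42
Step 6: curr=10, set curr.next=prev(1) | reversed so far: 10 -> 1 -> 50 -> 20 -> 37 -> 42
Step 7: curr=24, set curr.next=prev(10) | reversed so far: 24 -> 10 -> 1 -> 50 -> 20 -> 37 -> 42

24 -> 10 -> 1 -> 50 -> 20 -> 37 -> 42 -> None


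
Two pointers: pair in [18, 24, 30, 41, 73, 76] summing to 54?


lo=0(18)+hi=5(76)=94
lo=0(18)+hi=4(73)=91
lo=0(18)+hi=3(41)=59
lo=0(18)+hi=2(30)=48
lo=1(24)+hi=2(30)=54

Yes: 24+30=54


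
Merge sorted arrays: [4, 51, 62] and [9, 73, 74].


Take 4 from A
Take 9 from B
Take 51 from A
Take 62 from A

Merged: [4, 9, 51, 62, 73, 74]


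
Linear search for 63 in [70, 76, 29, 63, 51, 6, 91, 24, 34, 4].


i=0: 70!=63
i=1: 76!=63
i=2: 29!=63
i=3: 63==63 found!

Found at 3, 4 comps


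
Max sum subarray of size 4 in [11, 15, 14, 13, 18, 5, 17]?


[0:4]: 53
[1:5]: 60
[2:6]: 50
[3:7]: 53

Max: 60 at [1:5]


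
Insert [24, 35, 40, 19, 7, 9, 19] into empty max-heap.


Insert 24: [24]
Insert 35: [35, 24]
Insert 40: [40, 24, 35]
Insert 19: [40, 24, 35, 19]
Insert 7: [40, 24, 35, 19, 7]
Insert 9: [40, 24, 35, 19, 7, 9]
Insert 19: [40, 24, 35, 19, 7, 9, 19]

Final heap: [40, 24, 35, 19, 7, 9, 19]


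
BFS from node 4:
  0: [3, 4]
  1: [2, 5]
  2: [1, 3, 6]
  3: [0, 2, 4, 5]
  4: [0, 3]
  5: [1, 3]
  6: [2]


Visit 4, enqueue [0, 3]
Visit 0, enqueue []
Visit 3, enqueue [2, 5]
Visit 2, enqueue [1, 6]
Visit 5, enqueue []
Visit 1, enqueue []
Visit 6, enqueue []

BFS order: [4, 0, 3, 2, 5, 1, 6]


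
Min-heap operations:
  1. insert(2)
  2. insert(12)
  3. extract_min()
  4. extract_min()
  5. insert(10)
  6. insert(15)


insert(2) -> [2]
insert(12) -> [2, 12]
extract_min()->2, [12]
extract_min()->12, []
insert(10) -> [10]
insert(15) -> [10, 15]

Final heap: [10, 15]


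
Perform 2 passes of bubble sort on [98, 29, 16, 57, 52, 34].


Initial: [98, 29, 16, 57, 52, 34]
Pass 1: [29, 16, 57, 52, 34, 98] (5 swaps)
Pass 2: [16, 29, 52, 34, 57, 98] (3 swaps)

After 2 passes: [16, 29, 52, 34, 57, 98]


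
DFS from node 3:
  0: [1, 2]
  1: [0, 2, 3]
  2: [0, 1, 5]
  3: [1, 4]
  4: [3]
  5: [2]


Visit 3, push [4, 1]
Visit 1, push [2, 0]
Visit 0, push [2]
Visit 2, push [5]
Visit 5, push []
Visit 4, push []

DFS order: [3, 1, 0, 2, 5, 4]


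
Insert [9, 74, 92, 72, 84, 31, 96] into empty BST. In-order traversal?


Insert 9: root
Insert 74: R from 9
Insert 92: R from 9 -> R from 74
Insert 72: R from 9 -> L from 74
Insert 84: R from 9 -> R from 74 -> L from 92
Insert 31: R from 9 -> L from 74 -> L from 72
Insert 96: R from 9 -> R from 74 -> R from 92

In-order: [9, 31, 72, 74, 84, 92, 96]


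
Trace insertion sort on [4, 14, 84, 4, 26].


Initial: [4, 14, 84, 4, 26]
Insert 14: [4, 14, 84, 4, 26]
Insert 84: [4, 14, 84, 4, 26]
Insert 4: [4, 4, 14, 84, 26]
Insert 26: [4, 4, 14, 26, 84]

Sorted: [4, 4, 14, 26, 84]


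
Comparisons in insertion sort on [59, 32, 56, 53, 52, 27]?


Algorithm: insertion sort
Input: [59, 32, 56, 53, 52, 27]
Sorted: [27, 32, 52, 53, 56, 59]

15


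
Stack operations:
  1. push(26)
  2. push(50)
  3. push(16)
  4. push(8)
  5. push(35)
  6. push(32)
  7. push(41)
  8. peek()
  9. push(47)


push(26) -> [26]
push(50) -> [26, 50]
push(16) -> [26, 50, 16]
push(8) -> [26, 50, 16, 8]
push(35) -> [26, 50, 16, 8, 35]
push(32) -> [26, 50, 16, 8, 35, 32]
push(41) -> [26, 50, 16, 8, 35, 32, 41]
peek()->41
push(47) -> [26, 50, 16, 8, 35, 32, 41, 47]

Final stack: [26, 50, 16, 8, 35, 32, 41, 47]


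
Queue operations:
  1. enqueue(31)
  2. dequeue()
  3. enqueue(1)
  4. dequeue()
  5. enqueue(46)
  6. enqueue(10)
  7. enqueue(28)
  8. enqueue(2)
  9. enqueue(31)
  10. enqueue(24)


enqueue(31) -> [31]
dequeue()->31, []
enqueue(1) -> [1]
dequeue()->1, []
enqueue(46) -> [46]
enqueue(10) -> [46, 10]
enqueue(28) -> [46, 10, 28]
enqueue(2) -> [46, 10, 28, 2]
enqueue(31) -> [46, 10, 28, 2, 31]
enqueue(24) -> [46, 10, 28, 2, 31, 24]

Final queue: [46, 10, 28, 2, 31, 24]


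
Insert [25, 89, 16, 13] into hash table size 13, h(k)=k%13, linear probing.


Insert 25: h=12 -> slot 12
Insert 89: h=11 -> slot 11
Insert 16: h=3 -> slot 3
Insert 13: h=0 -> slot 0

Table: [13, None, None, 16, None, None, None, None, None, None, None, 89, 25]


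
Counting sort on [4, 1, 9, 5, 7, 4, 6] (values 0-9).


Input: [4, 1, 9, 5, 7, 4, 6]
Counts: [0, 1, 0, 0, 2, 1, 1, 1, 0, 1]

Sorted: [1, 4, 4, 5, 6, 7, 9]


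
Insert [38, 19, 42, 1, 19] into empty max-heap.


Insert 38: [38]
Insert 19: [38, 19]
Insert 42: [42, 19, 38]
Insert 1: [42, 19, 38, 1]
Insert 19: [42, 19, 38, 1, 19]

Final heap: [42, 19, 38, 1, 19]


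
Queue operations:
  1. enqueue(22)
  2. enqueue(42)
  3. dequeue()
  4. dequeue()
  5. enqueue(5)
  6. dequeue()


enqueue(22) -> [22]
enqueue(42) -> [22, 42]
dequeue()->22, [42]
dequeue()->42, []
enqueue(5) -> [5]
dequeue()->5, []

Final queue: []


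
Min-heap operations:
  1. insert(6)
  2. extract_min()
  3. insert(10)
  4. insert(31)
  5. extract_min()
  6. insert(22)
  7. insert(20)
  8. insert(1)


insert(6) -> [6]
extract_min()->6, []
insert(10) -> [10]
insert(31) -> [10, 31]
extract_min()->10, [31]
insert(22) -> [22, 31]
insert(20) -> [20, 31, 22]
insert(1) -> [1, 20, 22, 31]

Final heap: [1, 20, 22, 31]


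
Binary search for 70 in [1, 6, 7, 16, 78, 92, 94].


Step 1: lo=0, hi=6, mid=3, val=16
Step 2: lo=4, hi=6, mid=5, val=92
Step 3: lo=4, hi=4, mid=4, val=78

Not found


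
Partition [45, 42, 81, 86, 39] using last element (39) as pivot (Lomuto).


Pivot: 39
Place pivot at 0: [39, 42, 81, 86, 45]

Partitioned: [39, 42, 81, 86, 45]


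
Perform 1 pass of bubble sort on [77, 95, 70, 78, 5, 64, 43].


Initial: [77, 95, 70, 78, 5, 64, 43]
Pass 1: [77, 70, 78, 5, 64, 43, 95] (5 swaps)

After 1 pass: [77, 70, 78, 5, 64, 43, 95]


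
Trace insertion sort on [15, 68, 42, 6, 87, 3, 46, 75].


Initial: [15, 68, 42, 6, 87, 3, 46, 75]
Insert 68: [15, 68, 42, 6, 87, 3, 46, 75]
Insert 42: [15, 42, 68, 6, 87, 3, 46, 75]
Insert 6: [6, 15, 42, 68, 87, 3, 46, 75]
Insert 87: [6, 15, 42, 68, 87, 3, 46, 75]
Insert 3: [3, 6, 15, 42, 68, 87, 46, 75]
Insert 46: [3, 6, 15, 42, 46, 68, 87, 75]
Insert 75: [3, 6, 15, 42, 46, 68, 75, 87]

Sorted: [3, 6, 15, 42, 46, 68, 75, 87]


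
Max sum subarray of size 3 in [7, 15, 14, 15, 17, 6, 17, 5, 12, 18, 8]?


[0:3]: 36
[1:4]: 44
[2:5]: 46
[3:6]: 38
[4:7]: 40
[5:8]: 28
[6:9]: 34
[7:10]: 35
[8:11]: 38

Max: 46 at [2:5]


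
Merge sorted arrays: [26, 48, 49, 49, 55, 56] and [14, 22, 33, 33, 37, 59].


Take 14 from B
Take 22 from B
Take 26 from A
Take 33 from B
Take 33 from B
Take 37 from B
Take 48 from A
Take 49 from A
Take 49 from A
Take 55 from A
Take 56 from A

Merged: [14, 22, 26, 33, 33, 37, 48, 49, 49, 55, 56, 59]


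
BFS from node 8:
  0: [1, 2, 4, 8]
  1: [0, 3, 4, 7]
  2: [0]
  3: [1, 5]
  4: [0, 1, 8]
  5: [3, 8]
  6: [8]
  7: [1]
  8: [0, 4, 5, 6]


Visit 8, enqueue [0, 4, 5, 6]
Visit 0, enqueue [1, 2]
Visit 4, enqueue []
Visit 5, enqueue [3]
Visit 6, enqueue []
Visit 1, enqueue [7]
Visit 2, enqueue []
Visit 3, enqueue []
Visit 7, enqueue []

BFS order: [8, 0, 4, 5, 6, 1, 2, 3, 7]


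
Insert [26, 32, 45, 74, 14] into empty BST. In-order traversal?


Insert 26: root
Insert 32: R from 26
Insert 45: R from 26 -> R from 32
Insert 74: R from 26 -> R from 32 -> R from 45
Insert 14: L from 26

In-order: [14, 26, 32, 45, 74]


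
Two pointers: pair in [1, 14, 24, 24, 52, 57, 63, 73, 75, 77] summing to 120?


lo=0(1)+hi=9(77)=78
lo=1(14)+hi=9(77)=91
lo=2(24)+hi=9(77)=101
lo=3(24)+hi=9(77)=101
lo=4(52)+hi=9(77)=129
lo=4(52)+hi=8(75)=127
lo=4(52)+hi=7(73)=125
lo=4(52)+hi=6(63)=115
lo=5(57)+hi=6(63)=120

Yes: 57+63=120


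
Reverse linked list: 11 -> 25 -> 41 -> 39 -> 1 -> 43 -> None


Step 1: curr=11, set curr.next=prev(None) | reversed so far: 11
Step 2: curr=25, set curr.next=prev(11) | reversed so far: 25 -> 11
Step 3: curr=41, set curr.next=prev(25) | reversed so far: 41 -> 25 -> 11
Step 4: curr=39, set curr.next=prev(41) | reversed so far: 39 -> 41 -> 25 -> 11
Step 5: curr=1, set curr.next=prev(39) | reversed so far: 1 -> 39 -> 41 -> 25 -> 11
Step 6: curr=43, set curr.next=prev(1) | reversed so far: 43 -> 1 -> 39 -> 41 -> 25 -> 11

43 -> 1 -> 39 -> 41 -> 25 -> 11 -> None


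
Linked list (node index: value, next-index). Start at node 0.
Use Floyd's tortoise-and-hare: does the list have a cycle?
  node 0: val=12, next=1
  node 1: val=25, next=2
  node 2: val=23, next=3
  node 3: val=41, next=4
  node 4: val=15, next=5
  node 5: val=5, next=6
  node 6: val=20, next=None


Floyd's tortoise (slow, +1) and hare (fast, +2):
  init: slow=0, fast=0
  step 1: slow=1, fast=2
  step 2: slow=2, fast=4
  step 3: slow=3, fast=6
  step 4: fast -> None, no cycle

Cycle: no


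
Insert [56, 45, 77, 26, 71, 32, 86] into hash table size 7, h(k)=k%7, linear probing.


Insert 56: h=0 -> slot 0
Insert 45: h=3 -> slot 3
Insert 77: h=0, 1 probes -> slot 1
Insert 26: h=5 -> slot 5
Insert 71: h=1, 1 probes -> slot 2
Insert 32: h=4 -> slot 4
Insert 86: h=2, 4 probes -> slot 6

Table: [56, 77, 71, 45, 32, 26, 86]


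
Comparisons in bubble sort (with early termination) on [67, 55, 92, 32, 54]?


Algorithm: bubble sort (with early termination)
Input: [67, 55, 92, 32, 54]
Sorted: [32, 54, 55, 67, 92]

10


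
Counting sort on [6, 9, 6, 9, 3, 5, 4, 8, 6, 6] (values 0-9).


Input: [6, 9, 6, 9, 3, 5, 4, 8, 6, 6]
Counts: [0, 0, 0, 1, 1, 1, 4, 0, 1, 2]

Sorted: [3, 4, 5, 6, 6, 6, 6, 8, 9, 9]


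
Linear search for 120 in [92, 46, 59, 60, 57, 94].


i=0: 92!=120
i=1: 46!=120
i=2: 59!=120
i=3: 60!=120
i=4: 57!=120
i=5: 94!=120

Not found, 6 comps


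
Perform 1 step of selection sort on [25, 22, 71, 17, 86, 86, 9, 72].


Initial: [25, 22, 71, 17, 86, 86, 9, 72]
Step 1: min=9 at 6
  Swap: [9, 22, 71, 17, 86, 86, 25, 72]

After 1 step: [9, 22, 71, 17, 86, 86, 25, 72]


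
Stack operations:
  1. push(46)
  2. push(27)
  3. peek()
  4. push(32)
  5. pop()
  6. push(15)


push(46) -> [46]
push(27) -> [46, 27]
peek()->27
push(32) -> [46, 27, 32]
pop()->32, [46, 27]
push(15) -> [46, 27, 15]

Final stack: [46, 27, 15]


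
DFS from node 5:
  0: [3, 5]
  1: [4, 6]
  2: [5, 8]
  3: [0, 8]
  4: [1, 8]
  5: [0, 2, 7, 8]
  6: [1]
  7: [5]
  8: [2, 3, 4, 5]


Visit 5, push [8, 7, 2, 0]
Visit 0, push [3]
Visit 3, push [8]
Visit 8, push [4, 2]
Visit 2, push []
Visit 4, push [1]
Visit 1, push [6]
Visit 6, push []
Visit 7, push []

DFS order: [5, 0, 3, 8, 2, 4, 1, 6, 7]


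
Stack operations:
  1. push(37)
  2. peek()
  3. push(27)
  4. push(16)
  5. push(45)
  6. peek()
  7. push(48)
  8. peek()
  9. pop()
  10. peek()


push(37) -> [37]
peek()->37
push(27) -> [37, 27]
push(16) -> [37, 27, 16]
push(45) -> [37, 27, 16, 45]
peek()->45
push(48) -> [37, 27, 16, 45, 48]
peek()->48
pop()->48, [37, 27, 16, 45]
peek()->45

Final stack: [37, 27, 16, 45]


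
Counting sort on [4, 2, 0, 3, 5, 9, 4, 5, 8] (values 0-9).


Input: [4, 2, 0, 3, 5, 9, 4, 5, 8]
Counts: [1, 0, 1, 1, 2, 2, 0, 0, 1, 1]

Sorted: [0, 2, 3, 4, 4, 5, 5, 8, 9]


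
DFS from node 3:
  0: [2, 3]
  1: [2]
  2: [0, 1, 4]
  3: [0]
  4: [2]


Visit 3, push [0]
Visit 0, push [2]
Visit 2, push [4, 1]
Visit 1, push []
Visit 4, push []

DFS order: [3, 0, 2, 1, 4]


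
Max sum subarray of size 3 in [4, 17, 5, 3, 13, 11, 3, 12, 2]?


[0:3]: 26
[1:4]: 25
[2:5]: 21
[3:6]: 27
[4:7]: 27
[5:8]: 26
[6:9]: 17

Max: 27 at [3:6]


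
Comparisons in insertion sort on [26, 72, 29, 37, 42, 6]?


Algorithm: insertion sort
Input: [26, 72, 29, 37, 42, 6]
Sorted: [6, 26, 29, 37, 42, 72]

12


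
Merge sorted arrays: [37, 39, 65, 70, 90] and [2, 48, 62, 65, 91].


Take 2 from B
Take 37 from A
Take 39 from A
Take 48 from B
Take 62 from B
Take 65 from A
Take 65 from B
Take 70 from A
Take 90 from A

Merged: [2, 37, 39, 48, 62, 65, 65, 70, 90, 91]


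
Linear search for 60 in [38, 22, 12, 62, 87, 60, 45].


i=0: 38!=60
i=1: 22!=60
i=2: 12!=60
i=3: 62!=60
i=4: 87!=60
i=5: 60==60 found!

Found at 5, 6 comps


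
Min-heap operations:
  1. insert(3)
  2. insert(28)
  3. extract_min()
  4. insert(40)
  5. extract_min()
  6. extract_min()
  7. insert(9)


insert(3) -> [3]
insert(28) -> [3, 28]
extract_min()->3, [28]
insert(40) -> [28, 40]
extract_min()->28, [40]
extract_min()->40, []
insert(9) -> [9]

Final heap: [9]


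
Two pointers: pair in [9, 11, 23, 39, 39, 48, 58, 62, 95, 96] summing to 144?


lo=0(9)+hi=9(96)=105
lo=1(11)+hi=9(96)=107
lo=2(23)+hi=9(96)=119
lo=3(39)+hi=9(96)=135
lo=4(39)+hi=9(96)=135
lo=5(48)+hi=9(96)=144

Yes: 48+96=144


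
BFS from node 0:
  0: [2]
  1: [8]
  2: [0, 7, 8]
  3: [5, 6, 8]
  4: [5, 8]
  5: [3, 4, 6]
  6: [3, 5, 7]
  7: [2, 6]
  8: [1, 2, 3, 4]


Visit 0, enqueue [2]
Visit 2, enqueue [7, 8]
Visit 7, enqueue [6]
Visit 8, enqueue [1, 3, 4]
Visit 6, enqueue [5]
Visit 1, enqueue []
Visit 3, enqueue []
Visit 4, enqueue []
Visit 5, enqueue []

BFS order: [0, 2, 7, 8, 6, 1, 3, 4, 5]


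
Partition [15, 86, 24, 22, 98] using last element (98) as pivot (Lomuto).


Pivot: 98
  15 <= 98: advance i (no swap)
  86 <= 98: advance i (no swap)
  24 <= 98: advance i (no swap)
  22 <= 98: advance i (no swap)
Place pivot at 4: [15, 86, 24, 22, 98]

Partitioned: [15, 86, 24, 22, 98]


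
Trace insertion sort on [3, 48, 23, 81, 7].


Initial: [3, 48, 23, 81, 7]
Insert 48: [3, 48, 23, 81, 7]
Insert 23: [3, 23, 48, 81, 7]
Insert 81: [3, 23, 48, 81, 7]
Insert 7: [3, 7, 23, 48, 81]

Sorted: [3, 7, 23, 48, 81]


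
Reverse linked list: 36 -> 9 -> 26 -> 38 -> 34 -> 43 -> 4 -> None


Step 1: curr=36, set curr.next=prev(None) | reversed so far: 36
Step 2: curr=9, set curr.next=prev(36) | reversed so far: 9 -> 36
Step 3: curr=26, set curr.next=prev(9) | reversed so far: 26 -> 9 -> 36
Step 4: curr=38, set curr.next=prev(26) | reversed so far: 38 -> 26 -> 9 -> 36
Step 5: curr=34, set curr.next=prev(38) | reversed so far: 34 -> 38 -> 26 -> 9 -> 36
Step 6: curr=43, set curr.next=prev(34) | reversed so far: 43 -> 34 -> 38 -> 26 -> 9 -> 36
Step 7: curr=4, set curr.next=prev(43) | reversed so far: 4 -> 43 -> 34 -> 38 -> 26 -> 9 -> 36

4 -> 43 -> 34 -> 38 -> 26 -> 9 -> 36 -> None


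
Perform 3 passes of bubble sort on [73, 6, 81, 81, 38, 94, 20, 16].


Initial: [73, 6, 81, 81, 38, 94, 20, 16]
Pass 1: [6, 73, 81, 38, 81, 20, 16, 94] (4 swaps)
Pass 2: [6, 73, 38, 81, 20, 16, 81, 94] (3 swaps)
Pass 3: [6, 38, 73, 20, 16, 81, 81, 94] (3 swaps)

After 3 passes: [6, 38, 73, 20, 16, 81, 81, 94]


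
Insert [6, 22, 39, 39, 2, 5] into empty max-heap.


Insert 6: [6]
Insert 22: [22, 6]
Insert 39: [39, 6, 22]
Insert 39: [39, 39, 22, 6]
Insert 2: [39, 39, 22, 6, 2]
Insert 5: [39, 39, 22, 6, 2, 5]

Final heap: [39, 39, 22, 6, 2, 5]


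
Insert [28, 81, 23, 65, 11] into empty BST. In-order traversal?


Insert 28: root
Insert 81: R from 28
Insert 23: L from 28
Insert 65: R from 28 -> L from 81
Insert 11: L from 28 -> L from 23

In-order: [11, 23, 28, 65, 81]


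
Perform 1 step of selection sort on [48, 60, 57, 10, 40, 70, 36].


Initial: [48, 60, 57, 10, 40, 70, 36]
Step 1: min=10 at 3
  Swap: [10, 60, 57, 48, 40, 70, 36]

After 1 step: [10, 60, 57, 48, 40, 70, 36]


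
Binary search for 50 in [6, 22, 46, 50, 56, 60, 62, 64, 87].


Step 1: lo=0, hi=8, mid=4, val=56
Step 2: lo=0, hi=3, mid=1, val=22
Step 3: lo=2, hi=3, mid=2, val=46
Step 4: lo=3, hi=3, mid=3, val=50

Found at index 3


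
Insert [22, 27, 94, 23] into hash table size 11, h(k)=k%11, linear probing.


Insert 22: h=0 -> slot 0
Insert 27: h=5 -> slot 5
Insert 94: h=6 -> slot 6
Insert 23: h=1 -> slot 1

Table: [22, 23, None, None, None, 27, 94, None, None, None, None]


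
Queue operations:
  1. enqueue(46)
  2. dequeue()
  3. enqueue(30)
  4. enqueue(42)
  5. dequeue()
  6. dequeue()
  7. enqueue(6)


enqueue(46) -> [46]
dequeue()->46, []
enqueue(30) -> [30]
enqueue(42) -> [30, 42]
dequeue()->30, [42]
dequeue()->42, []
enqueue(6) -> [6]

Final queue: [6]


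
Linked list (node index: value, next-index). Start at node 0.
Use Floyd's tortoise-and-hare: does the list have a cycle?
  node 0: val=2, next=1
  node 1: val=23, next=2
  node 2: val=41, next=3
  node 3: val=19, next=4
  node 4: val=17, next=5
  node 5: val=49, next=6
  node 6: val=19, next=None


Floyd's tortoise (slow, +1) and hare (fast, +2):
  init: slow=0, fast=0
  step 1: slow=1, fast=2
  step 2: slow=2, fast=4
  step 3: slow=3, fast=6
  step 4: fast -> None, no cycle

Cycle: no


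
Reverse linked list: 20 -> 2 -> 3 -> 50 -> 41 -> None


Step 1: curr=20, set curr.next=prev(None) | reversed so far: 20
Step 2: curr=2, set curr.next=prev(20) | reversed so far: 2 -> 20
Step 3: curr=3, set curr.next=prev(2) | reversed so far: 3 -> 2 -> 20
Step 4: curr=50, set curr.next=prev(3) | reversed so far: 50 -> 3 -> 2 -> 20
Step 5: curr=41, set curr.next=prev(50) | reversed so far: 41 -> 50 -> 3 -> 2 -> 20

41 -> 50 -> 3 -> 2 -> 20 -> None


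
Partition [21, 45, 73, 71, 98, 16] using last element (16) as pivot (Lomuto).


Pivot: 16
Place pivot at 0: [16, 45, 73, 71, 98, 21]

Partitioned: [16, 45, 73, 71, 98, 21]


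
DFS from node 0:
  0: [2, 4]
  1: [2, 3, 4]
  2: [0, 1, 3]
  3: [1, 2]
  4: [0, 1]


Visit 0, push [4, 2]
Visit 2, push [3, 1]
Visit 1, push [4, 3]
Visit 3, push []
Visit 4, push []

DFS order: [0, 2, 1, 3, 4]


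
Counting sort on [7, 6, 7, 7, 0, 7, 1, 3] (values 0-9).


Input: [7, 6, 7, 7, 0, 7, 1, 3]
Counts: [1, 1, 0, 1, 0, 0, 1, 4, 0, 0]

Sorted: [0, 1, 3, 6, 7, 7, 7, 7]


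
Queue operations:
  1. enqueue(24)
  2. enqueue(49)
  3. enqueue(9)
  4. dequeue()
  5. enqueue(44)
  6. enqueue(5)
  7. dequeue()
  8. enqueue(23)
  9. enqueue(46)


enqueue(24) -> [24]
enqueue(49) -> [24, 49]
enqueue(9) -> [24, 49, 9]
dequeue()->24, [49, 9]
enqueue(44) -> [49, 9, 44]
enqueue(5) -> [49, 9, 44, 5]
dequeue()->49, [9, 44, 5]
enqueue(23) -> [9, 44, 5, 23]
enqueue(46) -> [9, 44, 5, 23, 46]

Final queue: [9, 44, 5, 23, 46]


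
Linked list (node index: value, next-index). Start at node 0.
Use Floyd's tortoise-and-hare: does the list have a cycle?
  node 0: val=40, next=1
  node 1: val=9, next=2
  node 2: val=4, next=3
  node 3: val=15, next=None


Floyd's tortoise (slow, +1) and hare (fast, +2):
  init: slow=0, fast=0
  step 1: slow=1, fast=2
  step 2: fast 2->3->None, no cycle

Cycle: no


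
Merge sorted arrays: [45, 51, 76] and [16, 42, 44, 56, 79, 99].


Take 16 from B
Take 42 from B
Take 44 from B
Take 45 from A
Take 51 from A
Take 56 from B
Take 76 from A

Merged: [16, 42, 44, 45, 51, 56, 76, 79, 99]


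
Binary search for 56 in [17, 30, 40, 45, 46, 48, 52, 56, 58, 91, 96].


Step 1: lo=0, hi=10, mid=5, val=48
Step 2: lo=6, hi=10, mid=8, val=58
Step 3: lo=6, hi=7, mid=6, val=52
Step 4: lo=7, hi=7, mid=7, val=56

Found at index 7


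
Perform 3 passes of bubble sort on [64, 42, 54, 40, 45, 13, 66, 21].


Initial: [64, 42, 54, 40, 45, 13, 66, 21]
Pass 1: [42, 54, 40, 45, 13, 64, 21, 66] (6 swaps)
Pass 2: [42, 40, 45, 13, 54, 21, 64, 66] (4 swaps)
Pass 3: [40, 42, 13, 45, 21, 54, 64, 66] (3 swaps)

After 3 passes: [40, 42, 13, 45, 21, 54, 64, 66]


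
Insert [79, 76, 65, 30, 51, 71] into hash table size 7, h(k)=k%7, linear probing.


Insert 79: h=2 -> slot 2
Insert 76: h=6 -> slot 6
Insert 65: h=2, 1 probes -> slot 3
Insert 30: h=2, 2 probes -> slot 4
Insert 51: h=2, 3 probes -> slot 5
Insert 71: h=1 -> slot 1

Table: [None, 71, 79, 65, 30, 51, 76]


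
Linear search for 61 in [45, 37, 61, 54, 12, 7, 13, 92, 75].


i=0: 45!=61
i=1: 37!=61
i=2: 61==61 found!

Found at 2, 3 comps


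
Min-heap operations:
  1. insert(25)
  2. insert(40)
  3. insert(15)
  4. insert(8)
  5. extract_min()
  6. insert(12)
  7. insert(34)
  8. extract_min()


insert(25) -> [25]
insert(40) -> [25, 40]
insert(15) -> [15, 40, 25]
insert(8) -> [8, 15, 25, 40]
extract_min()->8, [15, 40, 25]
insert(12) -> [12, 15, 25, 40]
insert(34) -> [12, 15, 25, 40, 34]
extract_min()->12, [15, 34, 25, 40]

Final heap: [15, 34, 25, 40]


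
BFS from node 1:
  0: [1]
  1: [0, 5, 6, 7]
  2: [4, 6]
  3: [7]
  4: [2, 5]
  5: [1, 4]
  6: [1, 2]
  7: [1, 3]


Visit 1, enqueue [0, 5, 6, 7]
Visit 0, enqueue []
Visit 5, enqueue [4]
Visit 6, enqueue [2]
Visit 7, enqueue [3]
Visit 4, enqueue []
Visit 2, enqueue []
Visit 3, enqueue []

BFS order: [1, 0, 5, 6, 7, 4, 2, 3]


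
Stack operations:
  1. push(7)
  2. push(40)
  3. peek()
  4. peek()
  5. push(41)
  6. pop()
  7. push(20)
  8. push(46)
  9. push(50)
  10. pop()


push(7) -> [7]
push(40) -> [7, 40]
peek()->40
peek()->40
push(41) -> [7, 40, 41]
pop()->41, [7, 40]
push(20) -> [7, 40, 20]
push(46) -> [7, 40, 20, 46]
push(50) -> [7, 40, 20, 46, 50]
pop()->50, [7, 40, 20, 46]

Final stack: [7, 40, 20, 46]


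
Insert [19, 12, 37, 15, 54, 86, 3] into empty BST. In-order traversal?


Insert 19: root
Insert 12: L from 19
Insert 37: R from 19
Insert 15: L from 19 -> R from 12
Insert 54: R from 19 -> R from 37
Insert 86: R from 19 -> R from 37 -> R from 54
Insert 3: L from 19 -> L from 12

In-order: [3, 12, 15, 19, 37, 54, 86]


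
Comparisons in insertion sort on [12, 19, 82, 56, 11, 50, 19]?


Algorithm: insertion sort
Input: [12, 19, 82, 56, 11, 50, 19]
Sorted: [11, 12, 19, 19, 50, 56, 82]

15


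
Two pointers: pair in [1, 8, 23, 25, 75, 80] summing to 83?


lo=0(1)+hi=5(80)=81
lo=1(8)+hi=5(80)=88
lo=1(8)+hi=4(75)=83

Yes: 8+75=83


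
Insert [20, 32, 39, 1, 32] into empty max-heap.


Insert 20: [20]
Insert 32: [32, 20]
Insert 39: [39, 20, 32]
Insert 1: [39, 20, 32, 1]
Insert 32: [39, 32, 32, 1, 20]

Final heap: [39, 32, 32, 1, 20]


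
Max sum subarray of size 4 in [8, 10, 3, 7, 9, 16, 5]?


[0:4]: 28
[1:5]: 29
[2:6]: 35
[3:7]: 37

Max: 37 at [3:7]


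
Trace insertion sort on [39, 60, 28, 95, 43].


Initial: [39, 60, 28, 95, 43]
Insert 60: [39, 60, 28, 95, 43]
Insert 28: [28, 39, 60, 95, 43]
Insert 95: [28, 39, 60, 95, 43]
Insert 43: [28, 39, 43, 60, 95]

Sorted: [28, 39, 43, 60, 95]


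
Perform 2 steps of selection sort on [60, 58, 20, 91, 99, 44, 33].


Initial: [60, 58, 20, 91, 99, 44, 33]
Step 1: min=20 at 2
  Swap: [20, 58, 60, 91, 99, 44, 33]
Step 2: min=33 at 6
  Swap: [20, 33, 60, 91, 99, 44, 58]

After 2 steps: [20, 33, 60, 91, 99, 44, 58]


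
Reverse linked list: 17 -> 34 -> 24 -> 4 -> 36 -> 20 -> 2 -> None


Step 1: curr=17, set curr.next=prev(None) | reversed so far: 17
Step 2: curr=34, set curr.next=prev(17) | reversed so far: 34 -> 17
Step 3: curr=24, set curr.next=prev(34) | reversed so far: 24 -> 34 -> 17
Step 4: curr=4, set curr.next=prev(24) | reversed so far: 4 -> 24 -> 34 -> 17
Step 5: curr=36, set curr.next=prev(4) | reversed so far: 36 -> 4 -> 24 -> 34 -> 17
Step 6: curr=20, set curr.next=prev(36) | reversed so far: 20 -> 36 -> 4 -> 24 -> 34 -> 17
Step 7: curr=2, set curr.next=prev(20) | reversed so far: 2 -> 20 -> 36 -> 4 -> 24 -> 34 -> 17

2 -> 20 -> 36 -> 4 -> 24 -> 34 -> 17 -> None


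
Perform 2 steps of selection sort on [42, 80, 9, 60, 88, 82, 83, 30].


Initial: [42, 80, 9, 60, 88, 82, 83, 30]
Step 1: min=9 at 2
  Swap: [9, 80, 42, 60, 88, 82, 83, 30]
Step 2: min=30 at 7
  Swap: [9, 30, 42, 60, 88, 82, 83, 80]

After 2 steps: [9, 30, 42, 60, 88, 82, 83, 80]


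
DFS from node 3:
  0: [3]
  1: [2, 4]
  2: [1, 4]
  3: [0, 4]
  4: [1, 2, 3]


Visit 3, push [4, 0]
Visit 0, push []
Visit 4, push [2, 1]
Visit 1, push [2]
Visit 2, push []

DFS order: [3, 0, 4, 1, 2]


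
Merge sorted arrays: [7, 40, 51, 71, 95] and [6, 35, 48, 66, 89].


Take 6 from B
Take 7 from A
Take 35 from B
Take 40 from A
Take 48 from B
Take 51 from A
Take 66 from B
Take 71 from A
Take 89 from B

Merged: [6, 7, 35, 40, 48, 51, 66, 71, 89, 95]


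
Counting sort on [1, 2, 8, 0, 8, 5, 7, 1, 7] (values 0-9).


Input: [1, 2, 8, 0, 8, 5, 7, 1, 7]
Counts: [1, 2, 1, 0, 0, 1, 0, 2, 2, 0]

Sorted: [0, 1, 1, 2, 5, 7, 7, 8, 8]


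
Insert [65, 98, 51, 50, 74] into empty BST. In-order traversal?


Insert 65: root
Insert 98: R from 65
Insert 51: L from 65
Insert 50: L from 65 -> L from 51
Insert 74: R from 65 -> L from 98

In-order: [50, 51, 65, 74, 98]


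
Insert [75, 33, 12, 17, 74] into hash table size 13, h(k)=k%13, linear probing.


Insert 75: h=10 -> slot 10
Insert 33: h=7 -> slot 7
Insert 12: h=12 -> slot 12
Insert 17: h=4 -> slot 4
Insert 74: h=9 -> slot 9

Table: [None, None, None, None, 17, None, None, 33, None, 74, 75, None, 12]


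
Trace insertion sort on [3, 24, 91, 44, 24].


Initial: [3, 24, 91, 44, 24]
Insert 24: [3, 24, 91, 44, 24]
Insert 91: [3, 24, 91, 44, 24]
Insert 44: [3, 24, 44, 91, 24]
Insert 24: [3, 24, 24, 44, 91]

Sorted: [3, 24, 24, 44, 91]


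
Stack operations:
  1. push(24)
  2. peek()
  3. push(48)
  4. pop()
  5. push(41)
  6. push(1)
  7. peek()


push(24) -> [24]
peek()->24
push(48) -> [24, 48]
pop()->48, [24]
push(41) -> [24, 41]
push(1) -> [24, 41, 1]
peek()->1

Final stack: [24, 41, 1]


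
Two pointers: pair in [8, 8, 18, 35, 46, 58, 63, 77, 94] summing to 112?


lo=0(8)+hi=8(94)=102
lo=1(8)+hi=8(94)=102
lo=2(18)+hi=8(94)=112

Yes: 18+94=112


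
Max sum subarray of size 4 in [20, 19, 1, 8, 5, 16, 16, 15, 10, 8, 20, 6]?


[0:4]: 48
[1:5]: 33
[2:6]: 30
[3:7]: 45
[4:8]: 52
[5:9]: 57
[6:10]: 49
[7:11]: 53
[8:12]: 44

Max: 57 at [5:9]


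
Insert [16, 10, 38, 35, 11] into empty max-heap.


Insert 16: [16]
Insert 10: [16, 10]
Insert 38: [38, 10, 16]
Insert 35: [38, 35, 16, 10]
Insert 11: [38, 35, 16, 10, 11]

Final heap: [38, 35, 16, 10, 11]


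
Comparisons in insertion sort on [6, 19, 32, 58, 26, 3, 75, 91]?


Algorithm: insertion sort
Input: [6, 19, 32, 58, 26, 3, 75, 91]
Sorted: [3, 6, 19, 26, 32, 58, 75, 91]

13


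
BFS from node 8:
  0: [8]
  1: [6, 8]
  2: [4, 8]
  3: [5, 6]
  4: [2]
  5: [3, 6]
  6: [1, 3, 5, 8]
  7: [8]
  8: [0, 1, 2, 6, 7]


Visit 8, enqueue [0, 1, 2, 6, 7]
Visit 0, enqueue []
Visit 1, enqueue []
Visit 2, enqueue [4]
Visit 6, enqueue [3, 5]
Visit 7, enqueue []
Visit 4, enqueue []
Visit 3, enqueue []
Visit 5, enqueue []

BFS order: [8, 0, 1, 2, 6, 7, 4, 3, 5]


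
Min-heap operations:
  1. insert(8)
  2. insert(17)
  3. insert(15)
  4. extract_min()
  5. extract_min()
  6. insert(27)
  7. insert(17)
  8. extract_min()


insert(8) -> [8]
insert(17) -> [8, 17]
insert(15) -> [8, 17, 15]
extract_min()->8, [15, 17]
extract_min()->15, [17]
insert(27) -> [17, 27]
insert(17) -> [17, 27, 17]
extract_min()->17, [17, 27]

Final heap: [17, 27]


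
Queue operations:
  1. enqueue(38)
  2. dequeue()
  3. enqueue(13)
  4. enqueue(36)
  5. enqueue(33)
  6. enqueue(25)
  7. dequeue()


enqueue(38) -> [38]
dequeue()->38, []
enqueue(13) -> [13]
enqueue(36) -> [13, 36]
enqueue(33) -> [13, 36, 33]
enqueue(25) -> [13, 36, 33, 25]
dequeue()->13, [36, 33, 25]

Final queue: [36, 33, 25]


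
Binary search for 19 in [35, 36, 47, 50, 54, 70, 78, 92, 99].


Step 1: lo=0, hi=8, mid=4, val=54
Step 2: lo=0, hi=3, mid=1, val=36
Step 3: lo=0, hi=0, mid=0, val=35

Not found


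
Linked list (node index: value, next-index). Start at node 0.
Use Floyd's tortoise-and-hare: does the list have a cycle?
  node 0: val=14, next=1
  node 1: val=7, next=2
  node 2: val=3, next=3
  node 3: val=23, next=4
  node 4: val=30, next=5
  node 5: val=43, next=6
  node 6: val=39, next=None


Floyd's tortoise (slow, +1) and hare (fast, +2):
  init: slow=0, fast=0
  step 1: slow=1, fast=2
  step 2: slow=2, fast=4
  step 3: slow=3, fast=6
  step 4: fast -> None, no cycle

Cycle: no


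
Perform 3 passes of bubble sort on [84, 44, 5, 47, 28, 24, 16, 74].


Initial: [84, 44, 5, 47, 28, 24, 16, 74]
Pass 1: [44, 5, 47, 28, 24, 16, 74, 84] (7 swaps)
Pass 2: [5, 44, 28, 24, 16, 47, 74, 84] (4 swaps)
Pass 3: [5, 28, 24, 16, 44, 47, 74, 84] (3 swaps)

After 3 passes: [5, 28, 24, 16, 44, 47, 74, 84]


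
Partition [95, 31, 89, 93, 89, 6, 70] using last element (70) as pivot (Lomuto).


Pivot: 70
  31 <= 70: swap -> [31, 95, 89, 93, 89, 6, 70]
  6 <= 70: swap -> [31, 6, 89, 93, 89, 95, 70]
Place pivot at 2: [31, 6, 70, 93, 89, 95, 89]

Partitioned: [31, 6, 70, 93, 89, 95, 89]


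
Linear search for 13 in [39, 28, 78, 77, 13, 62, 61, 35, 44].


i=0: 39!=13
i=1: 28!=13
i=2: 78!=13
i=3: 77!=13
i=4: 13==13 found!

Found at 4, 5 comps


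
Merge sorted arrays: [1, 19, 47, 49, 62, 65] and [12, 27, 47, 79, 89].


Take 1 from A
Take 12 from B
Take 19 from A
Take 27 from B
Take 47 from A
Take 47 from B
Take 49 from A
Take 62 from A
Take 65 from A

Merged: [1, 12, 19, 27, 47, 47, 49, 62, 65, 79, 89]


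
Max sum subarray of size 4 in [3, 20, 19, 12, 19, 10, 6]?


[0:4]: 54
[1:5]: 70
[2:6]: 60
[3:7]: 47

Max: 70 at [1:5]


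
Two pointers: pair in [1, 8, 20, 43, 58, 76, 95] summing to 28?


lo=0(1)+hi=6(95)=96
lo=0(1)+hi=5(76)=77
lo=0(1)+hi=4(58)=59
lo=0(1)+hi=3(43)=44
lo=0(1)+hi=2(20)=21
lo=1(8)+hi=2(20)=28

Yes: 8+20=28


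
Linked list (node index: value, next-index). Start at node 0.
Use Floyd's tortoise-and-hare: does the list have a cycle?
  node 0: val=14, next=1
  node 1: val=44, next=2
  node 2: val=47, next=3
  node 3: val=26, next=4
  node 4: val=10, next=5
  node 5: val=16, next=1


Floyd's tortoise (slow, +1) and hare (fast, +2):
  init: slow=0, fast=0
  step 1: slow=1, fast=2
  step 2: slow=2, fast=4
  step 3: slow=3, fast=1
  step 4: slow=4, fast=3
  step 5: slow=5, fast=5
  slow == fast at node 5: cycle detected

Cycle: yes


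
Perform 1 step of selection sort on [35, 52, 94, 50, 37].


Initial: [35, 52, 94, 50, 37]
Step 1: min=35 at 0
  Swap: [35, 52, 94, 50, 37]

After 1 step: [35, 52, 94, 50, 37]


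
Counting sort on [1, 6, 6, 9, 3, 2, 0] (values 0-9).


Input: [1, 6, 6, 9, 3, 2, 0]
Counts: [1, 1, 1, 1, 0, 0, 2, 0, 0, 1]

Sorted: [0, 1, 2, 3, 6, 6, 9]


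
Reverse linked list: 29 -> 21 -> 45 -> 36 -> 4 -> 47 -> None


Step 1: curr=29, set curr.next=prev(None) | reversed so far: 29
Step 2: curr=21, set curr.next=prev(29) | reversed so far: 21 -> 29
Step 3: curr=45, set curr.next=prev(21) | reversed so far: 45 -> 21 -> 29
Step 4: curr=36, set curr.next=prev(45) | reversed so far: 36 -> 45 -> 21 -> 29
Step 5: curr=4, set curr.next=prev(36) | reversed so far: 4 -> 36 -> 45 -> 21 -> 29
Step 6: curr=47, set curr.next=prev(4) | reversed so far: 47 -> 4 -> 36 -> 45 -> 21 -> 29

47 -> 4 -> 36 -> 45 -> 21 -> 29 -> None


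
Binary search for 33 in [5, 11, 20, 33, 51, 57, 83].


Step 1: lo=0, hi=6, mid=3, val=33

Found at index 3


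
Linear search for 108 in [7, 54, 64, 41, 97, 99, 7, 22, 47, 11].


i=0: 7!=108
i=1: 54!=108
i=2: 64!=108
i=3: 41!=108
i=4: 97!=108
i=5: 99!=108
i=6: 7!=108
i=7: 22!=108
i=8: 47!=108
i=9: 11!=108

Not found, 10 comps


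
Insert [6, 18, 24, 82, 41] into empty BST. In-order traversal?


Insert 6: root
Insert 18: R from 6
Insert 24: R from 6 -> R from 18
Insert 82: R from 6 -> R from 18 -> R from 24
Insert 41: R from 6 -> R from 18 -> R from 24 -> L from 82

In-order: [6, 18, 24, 41, 82]


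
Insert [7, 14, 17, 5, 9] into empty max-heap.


Insert 7: [7]
Insert 14: [14, 7]
Insert 17: [17, 7, 14]
Insert 5: [17, 7, 14, 5]
Insert 9: [17, 9, 14, 5, 7]

Final heap: [17, 9, 14, 5, 7]


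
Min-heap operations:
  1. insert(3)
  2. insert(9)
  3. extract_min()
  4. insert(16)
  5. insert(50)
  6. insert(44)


insert(3) -> [3]
insert(9) -> [3, 9]
extract_min()->3, [9]
insert(16) -> [9, 16]
insert(50) -> [9, 16, 50]
insert(44) -> [9, 16, 50, 44]

Final heap: [9, 16, 50, 44]


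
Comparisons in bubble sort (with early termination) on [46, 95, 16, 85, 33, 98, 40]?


Algorithm: bubble sort (with early termination)
Input: [46, 95, 16, 85, 33, 98, 40]
Sorted: [16, 33, 40, 46, 85, 95, 98]

20


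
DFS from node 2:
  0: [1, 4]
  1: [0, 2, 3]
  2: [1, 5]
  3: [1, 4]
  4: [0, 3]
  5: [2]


Visit 2, push [5, 1]
Visit 1, push [3, 0]
Visit 0, push [4]
Visit 4, push [3]
Visit 3, push []
Visit 5, push []

DFS order: [2, 1, 0, 4, 3, 5]


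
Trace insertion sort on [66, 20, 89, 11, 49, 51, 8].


Initial: [66, 20, 89, 11, 49, 51, 8]
Insert 20: [20, 66, 89, 11, 49, 51, 8]
Insert 89: [20, 66, 89, 11, 49, 51, 8]
Insert 11: [11, 20, 66, 89, 49, 51, 8]
Insert 49: [11, 20, 49, 66, 89, 51, 8]
Insert 51: [11, 20, 49, 51, 66, 89, 8]
Insert 8: [8, 11, 20, 49, 51, 66, 89]

Sorted: [8, 11, 20, 49, 51, 66, 89]


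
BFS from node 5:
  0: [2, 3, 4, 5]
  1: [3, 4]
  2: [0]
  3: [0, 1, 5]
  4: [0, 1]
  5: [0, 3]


Visit 5, enqueue [0, 3]
Visit 0, enqueue [2, 4]
Visit 3, enqueue [1]
Visit 2, enqueue []
Visit 4, enqueue []
Visit 1, enqueue []

BFS order: [5, 0, 3, 2, 4, 1]


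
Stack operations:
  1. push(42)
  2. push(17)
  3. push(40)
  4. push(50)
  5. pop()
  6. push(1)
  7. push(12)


push(42) -> [42]
push(17) -> [42, 17]
push(40) -> [42, 17, 40]
push(50) -> [42, 17, 40, 50]
pop()->50, [42, 17, 40]
push(1) -> [42, 17, 40, 1]
push(12) -> [42, 17, 40, 1, 12]

Final stack: [42, 17, 40, 1, 12]


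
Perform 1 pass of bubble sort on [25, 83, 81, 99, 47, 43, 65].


Initial: [25, 83, 81, 99, 47, 43, 65]
Pass 1: [25, 81, 83, 47, 43, 65, 99] (4 swaps)

After 1 pass: [25, 81, 83, 47, 43, 65, 99]


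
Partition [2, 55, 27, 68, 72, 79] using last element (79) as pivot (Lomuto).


Pivot: 79
  2 <= 79: advance i (no swap)
  55 <= 79: advance i (no swap)
  27 <= 79: advance i (no swap)
  68 <= 79: advance i (no swap)
  72 <= 79: advance i (no swap)
Place pivot at 5: [2, 55, 27, 68, 72, 79]

Partitioned: [2, 55, 27, 68, 72, 79]
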